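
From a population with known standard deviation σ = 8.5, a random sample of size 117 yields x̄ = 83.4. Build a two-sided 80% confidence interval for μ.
(82.39, 84.41)

z-interval (σ known):
z* = 1.282 for 80% confidence

Margin of error = z* · σ/√n = 1.282 · 8.5/√117 = 1.01

CI: (83.4 - 1.01, 83.4 + 1.01) = (82.39, 84.41)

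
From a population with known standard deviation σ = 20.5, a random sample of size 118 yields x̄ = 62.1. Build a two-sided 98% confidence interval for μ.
(57.71, 66.49)

z-interval (σ known):
z* = 2.326 for 98% confidence

Margin of error = z* · σ/√n = 2.326 · 20.5/√118 = 4.39

CI: (62.1 - 4.39, 62.1 + 4.39) = (57.71, 66.49)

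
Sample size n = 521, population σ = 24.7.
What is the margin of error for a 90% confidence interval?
Margin of error = 1.78

Margin of error = z* · σ/√n
= 1.645 · 24.7/√521
= 1.645 · 24.7/22.8254
= 1.78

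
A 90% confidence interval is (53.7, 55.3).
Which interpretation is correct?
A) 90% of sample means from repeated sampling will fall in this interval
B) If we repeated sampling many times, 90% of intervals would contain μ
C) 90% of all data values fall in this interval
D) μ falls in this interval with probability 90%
B

A) Wrong — coverage applies to intervals containing μ, not to future x̄ values.
B) Correct — this is the frequentist long-run coverage interpretation.
C) Wrong — a CI is about the parameter μ, not individual data values.
D) Wrong — μ is fixed; the randomness lives in the interval, not in μ.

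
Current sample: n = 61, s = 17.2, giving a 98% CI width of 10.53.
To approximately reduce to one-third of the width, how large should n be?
n ≈ 549

CI width ∝ 1/√n
To reduce width by factor 3, need √n to grow by 3 → need 3² = 9 times as many samples.

Current: n = 61, width = 10.53
New: n = 549, width ≈ 3.43

Width reduced by factor of 10.53/3.43 = 3.07.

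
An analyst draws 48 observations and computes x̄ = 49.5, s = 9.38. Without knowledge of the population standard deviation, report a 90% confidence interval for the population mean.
(47.23, 51.77)

t-interval (σ unknown):
df = n - 1 = 47
t* = 1.678 for 90% confidence

Margin of error = t* · s/√n = 1.678 · 9.38/√48 = 2.27

CI: (47.23, 51.77)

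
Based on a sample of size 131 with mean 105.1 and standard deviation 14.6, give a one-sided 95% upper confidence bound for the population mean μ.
μ ≤ 107.21

Upper bound (one-sided):
t* = 1.657 (one-sided for 95%)
Upper bound = x̄ + t* · s/√n = 105.1 + 1.657 · 14.6/√131 = 107.21

We are 95% confident that μ ≤ 107.21.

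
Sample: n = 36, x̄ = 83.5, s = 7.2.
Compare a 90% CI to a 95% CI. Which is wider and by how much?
95% CI is wider by 0.81

df = 35
90% CI: t* = 1.690, (81.47, 85.53), width = 2 · t* · s/√n = 4.06
95% CI: t* = 2.030, (81.06, 85.94), width = 2 · t* · s/√n = 4.87

The 95% CI is wider by 4.87 - 4.06 = 0.81.
Higher confidence requires a wider interval.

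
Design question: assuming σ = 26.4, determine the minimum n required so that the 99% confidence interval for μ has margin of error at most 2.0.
n ≥ 1157

For margin E ≤ 2.0:
n ≥ (z* · σ / E)²
n ≥ (2.576 · 26.4 / 2.0)²
n ≥ 1156.22

Minimum n = 1157 (rounding up)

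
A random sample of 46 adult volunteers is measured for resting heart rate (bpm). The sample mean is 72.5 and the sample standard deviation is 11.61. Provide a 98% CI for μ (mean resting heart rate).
(68.37, 76.63)

t-interval (σ unknown):
df = n - 1 = 45
t* = 2.412 for 98% confidence

Margin of error = t* · s/√n = 2.412 · 11.61/√46 = 4.13

CI: (68.37, 76.63)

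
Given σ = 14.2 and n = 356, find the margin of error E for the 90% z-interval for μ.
Margin of error = 1.24

Margin of error = z* · σ/√n
= 1.645 · 14.2/√356
= 1.645 · 14.2/18.8680
= 1.24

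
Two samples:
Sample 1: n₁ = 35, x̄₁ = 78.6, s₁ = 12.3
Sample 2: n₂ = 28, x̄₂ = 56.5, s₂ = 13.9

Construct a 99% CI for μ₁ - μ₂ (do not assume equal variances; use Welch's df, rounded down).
(13.16, 31.04)

Difference: x̄₁ - x̄₂ = 22.10
SE = √(s₁²/n₁ + s₂²/n₂) = √(12.3²/35 + 13.9²/28) = 3.3501
df = 54.45 → 54 (Welch–Satterthwaite, rounded down)
t* = 2.670

CI: 22.10 ± 2.670 · 3.3501 = 22.10 ± 8.94 = (13.16, 31.04)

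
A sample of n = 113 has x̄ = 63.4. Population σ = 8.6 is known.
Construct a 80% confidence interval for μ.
(62.36, 64.44)

z-interval (σ known):
z* = 1.282 for 80% confidence

Margin of error = z* · σ/√n = 1.282 · 8.6/√113 = 1.04

CI: (63.4 - 1.04, 63.4 + 1.04) = (62.36, 64.44)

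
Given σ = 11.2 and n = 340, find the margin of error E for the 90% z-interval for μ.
Margin of error = 1.00

Margin of error = z* · σ/√n
= 1.645 · 11.2/√340
= 1.645 · 11.2/18.4391
= 1.00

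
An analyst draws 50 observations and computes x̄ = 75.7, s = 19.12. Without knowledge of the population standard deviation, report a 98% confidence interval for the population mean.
(69.20, 82.20)

t-interval (σ unknown):
df = n - 1 = 49
t* = 2.405 for 98% confidence

Margin of error = t* · s/√n = 2.405 · 19.12/√50 = 6.50

CI: (69.20, 82.20)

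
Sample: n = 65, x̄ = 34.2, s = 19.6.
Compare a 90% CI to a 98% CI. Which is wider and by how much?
98% CI is wider by 3.49

df = 64
90% CI: t* = 1.669, (30.14, 38.26), width = 2 · t* · s/√n = 8.11
98% CI: t* = 2.386, (28.40, 40.00), width = 2 · t* · s/√n = 11.60

The 98% CI is wider by 11.60 - 8.11 = 3.49.
Higher confidence requires a wider interval.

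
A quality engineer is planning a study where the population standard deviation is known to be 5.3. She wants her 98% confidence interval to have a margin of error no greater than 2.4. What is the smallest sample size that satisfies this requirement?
n ≥ 27

For margin E ≤ 2.4:
n ≥ (z* · σ / E)²
n ≥ (2.326 · 5.3 / 2.4)²
n ≥ 26.38

Minimum n = 27 (rounding up)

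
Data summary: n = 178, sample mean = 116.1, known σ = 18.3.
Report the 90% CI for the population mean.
(113.84, 118.36)

z-interval (σ known):
z* = 1.645 for 90% confidence

Margin of error = z* · σ/√n = 1.645 · 18.3/√178 = 2.26

CI: (116.1 - 2.26, 116.1 + 2.26) = (113.84, 118.36)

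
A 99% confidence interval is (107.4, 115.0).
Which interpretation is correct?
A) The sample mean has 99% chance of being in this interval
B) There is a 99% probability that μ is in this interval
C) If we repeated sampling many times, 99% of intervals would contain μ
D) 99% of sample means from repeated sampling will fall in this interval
C

A) Wrong — x̄ is observed and sits in the interval by construction.
B) Wrong — μ is fixed; the randomness lives in the interval, not in μ.
C) Correct — this is the frequentist long-run coverage interpretation.
D) Wrong — coverage applies to intervals containing μ, not to future x̄ values.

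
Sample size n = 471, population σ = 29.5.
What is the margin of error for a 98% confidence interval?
Margin of error = 3.16

Margin of error = z* · σ/√n
= 2.326 · 29.5/√471
= 2.326 · 29.5/21.7025
= 3.16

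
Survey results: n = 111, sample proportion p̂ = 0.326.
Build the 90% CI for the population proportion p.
(0.253, 0.399)

Proportion CI:
SE = √(p̂(1-p̂)/n) = √(0.326 · 0.674 / 111) = 0.04449

z* = 1.645
Margin = z* · SE = 1.645 · 0.04449 = 0.0732

CI: 0.326 ± 0.0732 = (0.253, 0.399)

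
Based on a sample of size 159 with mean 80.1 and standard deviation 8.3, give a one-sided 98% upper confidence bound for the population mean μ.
μ ≤ 81.46

Upper bound (one-sided):
t* = 2.071 (one-sided for 98%)
Upper bound = x̄ + t* · s/√n = 80.1 + 2.071 · 8.3/√159 = 81.46

We are 98% confident that μ ≤ 81.46.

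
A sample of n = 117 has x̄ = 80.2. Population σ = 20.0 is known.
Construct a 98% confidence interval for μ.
(75.90, 84.50)

z-interval (σ known):
z* = 2.326 for 98% confidence

Margin of error = z* · σ/√n = 2.326 · 20.0/√117 = 4.30

CI: (80.2 - 4.30, 80.2 + 4.30) = (75.90, 84.50)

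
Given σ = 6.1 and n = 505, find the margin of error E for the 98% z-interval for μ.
Margin of error = 0.63

Margin of error = z* · σ/√n
= 2.326 · 6.1/√505
= 2.326 · 6.1/22.4722
= 0.63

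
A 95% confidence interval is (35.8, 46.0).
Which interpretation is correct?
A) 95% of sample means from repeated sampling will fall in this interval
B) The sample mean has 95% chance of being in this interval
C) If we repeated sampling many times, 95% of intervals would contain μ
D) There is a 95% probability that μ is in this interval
C

A) Wrong — coverage applies to intervals containing μ, not to future x̄ values.
B) Wrong — x̄ is observed and sits in the interval by construction.
C) Correct — this is the frequentist long-run coverage interpretation.
D) Wrong — μ is fixed; the randomness lives in the interval, not in μ.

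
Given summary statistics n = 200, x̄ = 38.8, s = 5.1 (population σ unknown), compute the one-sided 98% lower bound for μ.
μ ≥ 38.05

Lower bound (one-sided):
t* = 2.067 (one-sided for 98%)
Lower bound = x̄ - t* · s/√n = 38.8 - 2.067 · 5.1/√200 = 38.05

We are 98% confident that μ ≥ 38.05.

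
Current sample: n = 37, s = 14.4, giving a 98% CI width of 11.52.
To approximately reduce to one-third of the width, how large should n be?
n ≈ 333

CI width ∝ 1/√n
To reduce width by factor 3, need √n to grow by 3 → need 3² = 9 times as many samples.

Current: n = 37, width = 11.52
New: n = 333, width ≈ 3.69

Width reduced by factor of 11.52/3.69 = 3.12.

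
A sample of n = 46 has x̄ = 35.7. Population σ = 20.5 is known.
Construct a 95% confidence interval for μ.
(29.78, 41.62)

z-interval (σ known):
z* = 1.960 for 95% confidence

Margin of error = z* · σ/√n = 1.960 · 20.5/√46 = 5.92

CI: (35.7 - 5.92, 35.7 + 5.92) = (29.78, 41.62)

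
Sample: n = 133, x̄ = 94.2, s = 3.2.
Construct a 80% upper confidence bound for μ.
μ ≤ 94.43

Upper bound (one-sided):
t* = 0.844 (one-sided for 80%)
Upper bound = x̄ + t* · s/√n = 94.2 + 0.844 · 3.2/√133 = 94.43

We are 80% confident that μ ≤ 94.43.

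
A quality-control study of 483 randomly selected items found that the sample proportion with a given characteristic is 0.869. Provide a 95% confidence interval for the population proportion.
(0.839, 0.899)

Proportion CI:
SE = √(p̂(1-p̂)/n) = √(0.869 · 0.131 / 483) = 0.01535

z* = 1.960
Margin = z* · SE = 1.960 · 0.01535 = 0.0301

CI: 0.869 ± 0.0301 = (0.839, 0.899)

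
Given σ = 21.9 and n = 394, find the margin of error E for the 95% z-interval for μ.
Margin of error = 2.16

Margin of error = z* · σ/√n
= 1.960 · 21.9/√394
= 1.960 · 21.9/19.8494
= 2.16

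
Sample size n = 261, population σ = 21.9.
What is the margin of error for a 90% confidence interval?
Margin of error = 2.23

Margin of error = z* · σ/√n
= 1.645 · 21.9/√261
= 1.645 · 21.9/16.1555
= 2.23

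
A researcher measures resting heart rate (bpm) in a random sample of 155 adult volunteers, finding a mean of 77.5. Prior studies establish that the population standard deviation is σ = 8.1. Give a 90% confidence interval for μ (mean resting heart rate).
(76.43, 78.57)

z-interval (σ known):
z* = 1.645 for 90% confidence

Margin of error = z* · σ/√n = 1.645 · 8.1/√155 = 1.07

CI: (77.5 - 1.07, 77.5 + 1.07) = (76.43, 78.57)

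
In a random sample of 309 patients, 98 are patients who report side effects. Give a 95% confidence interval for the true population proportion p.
(0.265, 0.369)

Proportion CI:
p̂ = 98/309 = 0.31715
SE = √(p̂(1-p̂)/n) = √(0.31715 · 0.68285 / 309) = 0.02647

z* = 1.960
Margin = z* · SE = 1.960 · 0.02647 = 0.0519

CI: 0.31715 ± 0.0519 = (0.265, 0.369)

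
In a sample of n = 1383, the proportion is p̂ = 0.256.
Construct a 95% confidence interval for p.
(0.233, 0.279)

Proportion CI:
SE = √(p̂(1-p̂)/n) = √(0.256 · 0.744 / 1383) = 0.01174

z* = 1.960
Margin = z* · SE = 1.960 · 0.01174 = 0.0230

CI: 0.256 ± 0.0230 = (0.233, 0.279)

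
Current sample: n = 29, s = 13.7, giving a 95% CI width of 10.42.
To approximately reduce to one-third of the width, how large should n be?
n ≈ 261

CI width ∝ 1/√n
To reduce width by factor 3, need √n to grow by 3 → need 3² = 9 times as many samples.

Current: n = 29, width = 10.42
New: n = 261, width ≈ 3.34

Width reduced by factor of 10.42/3.34 = 3.12.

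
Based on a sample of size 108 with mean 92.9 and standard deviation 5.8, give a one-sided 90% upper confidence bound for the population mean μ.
μ ≤ 93.62

Upper bound (one-sided):
t* = 1.290 (one-sided for 90%)
Upper bound = x̄ + t* · s/√n = 92.9 + 1.290 · 5.8/√108 = 93.62

We are 90% confident that μ ≤ 93.62.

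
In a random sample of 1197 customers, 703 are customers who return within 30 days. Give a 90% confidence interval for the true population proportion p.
(0.564, 0.611)

Proportion CI:
p̂ = 703/1197 = 0.58730
SE = √(p̂(1-p̂)/n) = √(0.58730 · 0.41270 / 1197) = 0.01423

z* = 1.645
Margin = z* · SE = 1.645 · 0.01423 = 0.0234

CI: 0.58730 ± 0.0234 = (0.564, 0.611)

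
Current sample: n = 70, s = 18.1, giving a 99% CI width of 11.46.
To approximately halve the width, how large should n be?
n ≈ 280

CI width ∝ 1/√n
To reduce width by factor 2, need √n to grow by 2 → need 2² = 4 times as many samples.

Current: n = 70, width = 11.46
New: n = 280, width ≈ 5.61

Width reduced by factor of 11.46/5.61 = 2.04.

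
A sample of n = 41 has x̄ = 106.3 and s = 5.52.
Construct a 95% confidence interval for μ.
(104.56, 108.04)

t-interval (σ unknown):
df = n - 1 = 40
t* = 2.021 for 95% confidence

Margin of error = t* · s/√n = 2.021 · 5.52/√41 = 1.74

CI: (104.56, 108.04)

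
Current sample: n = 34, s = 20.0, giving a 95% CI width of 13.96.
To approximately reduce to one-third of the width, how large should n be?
n ≈ 306

CI width ∝ 1/√n
To reduce width by factor 3, need √n to grow by 3 → need 3² = 9 times as many samples.

Current: n = 34, width = 13.96
New: n = 306, width ≈ 4.50

Width reduced by factor of 13.96/4.50 = 3.10.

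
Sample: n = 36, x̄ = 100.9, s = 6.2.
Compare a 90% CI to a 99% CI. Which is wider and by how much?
99% CI is wider by 2.14

df = 35
90% CI: t* = 1.690, (99.15, 102.65), width = 2 · t* · s/√n = 3.49
99% CI: t* = 2.724, (98.09, 103.71), width = 2 · t* · s/√n = 5.63

The 99% CI is wider by 5.63 - 3.49 = 2.14.
Higher confidence requires a wider interval.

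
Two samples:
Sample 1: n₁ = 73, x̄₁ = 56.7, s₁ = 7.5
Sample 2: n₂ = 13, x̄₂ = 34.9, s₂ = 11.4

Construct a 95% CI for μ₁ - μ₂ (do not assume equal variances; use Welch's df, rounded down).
(14.71, 28.89)

Difference: x̄₁ - x̄₂ = 21.80
SE = √(s₁²/n₁ + s₂²/n₂) = √(7.5²/73 + 11.4²/13) = 3.2814
df = 13.91 → 13 (Welch–Satterthwaite, rounded down)
t* = 2.160

CI: 21.80 ± 2.160 · 3.2814 = 21.80 ± 7.09 = (14.71, 28.89)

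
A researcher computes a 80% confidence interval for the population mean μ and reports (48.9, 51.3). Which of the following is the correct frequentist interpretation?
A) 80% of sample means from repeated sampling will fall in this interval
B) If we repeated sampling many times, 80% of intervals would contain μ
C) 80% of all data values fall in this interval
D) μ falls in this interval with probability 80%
B

A) Wrong — coverage applies to intervals containing μ, not to future x̄ values.
B) Correct — this is the frequentist long-run coverage interpretation.
C) Wrong — a CI is about the parameter μ, not individual data values.
D) Wrong — μ is fixed; the randomness lives in the interval, not in μ.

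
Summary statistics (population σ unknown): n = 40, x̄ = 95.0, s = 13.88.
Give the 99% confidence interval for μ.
(89.06, 100.94)

t-interval (σ unknown):
df = n - 1 = 39
t* = 2.708 for 99% confidence

Margin of error = t* · s/√n = 2.708 · 13.88/√40 = 5.94

CI: (89.06, 100.94)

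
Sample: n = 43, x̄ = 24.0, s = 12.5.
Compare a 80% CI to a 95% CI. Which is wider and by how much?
95% CI is wider by 2.73

df = 42
80% CI: t* = 1.302, (21.52, 26.48), width = 2 · t* · s/√n = 4.96
95% CI: t* = 2.018, (20.15, 27.85), width = 2 · t* · s/√n = 7.69

The 95% CI is wider by 7.69 - 4.96 = 2.73.
Higher confidence requires a wider interval.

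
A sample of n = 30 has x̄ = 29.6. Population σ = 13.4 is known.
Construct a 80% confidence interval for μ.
(26.46, 32.74)

z-interval (σ known):
z* = 1.282 for 80% confidence

Margin of error = z* · σ/√n = 1.282 · 13.4/√30 = 3.14

CI: (29.6 - 3.14, 29.6 + 3.14) = (26.46, 32.74)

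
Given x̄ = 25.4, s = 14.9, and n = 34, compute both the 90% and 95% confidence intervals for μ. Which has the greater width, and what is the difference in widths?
95% CI is wider by 1.75

df = 33
90% CI: t* = 1.692, (21.08, 29.72), width = 2 · t* · s/√n = 8.65
95% CI: t* = 2.035, (20.20, 30.60), width = 2 · t* · s/√n = 10.40

The 95% CI is wider by 10.40 - 8.65 = 1.75.
Higher confidence requires a wider interval.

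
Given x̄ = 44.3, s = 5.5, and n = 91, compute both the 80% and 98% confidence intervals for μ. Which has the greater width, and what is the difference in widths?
98% CI is wider by 1.24

df = 90
80% CI: t* = 1.291, (43.56, 45.04), width = 2 · t* · s/√n = 1.49
98% CI: t* = 2.368, (42.93, 45.67), width = 2 · t* · s/√n = 2.73

The 98% CI is wider by 2.73 - 1.49 = 1.24.
Higher confidence requires a wider interval.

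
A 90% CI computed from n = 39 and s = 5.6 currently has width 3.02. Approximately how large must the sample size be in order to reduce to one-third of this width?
n ≈ 351

CI width ∝ 1/√n
To reduce width by factor 3, need √n to grow by 3 → need 3² = 9 times as many samples.

Current: n = 39, width = 3.02
New: n = 351, width ≈ 0.99

Width reduced by factor of 3.02/0.99 = 3.05.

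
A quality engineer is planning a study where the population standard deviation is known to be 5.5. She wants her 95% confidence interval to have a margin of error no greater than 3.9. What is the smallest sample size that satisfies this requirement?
n ≥ 8

For margin E ≤ 3.9:
n ≥ (z* · σ / E)²
n ≥ (1.960 · 5.5 / 3.9)²
n ≥ 7.64

Minimum n = 8 (rounding up)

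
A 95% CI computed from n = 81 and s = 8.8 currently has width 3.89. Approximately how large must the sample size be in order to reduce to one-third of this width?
n ≈ 729

CI width ∝ 1/√n
To reduce width by factor 3, need √n to grow by 3 → need 3² = 9 times as many samples.

Current: n = 81, width = 3.89
New: n = 729, width ≈ 1.28

Width reduced by factor of 3.89/1.28 = 3.04.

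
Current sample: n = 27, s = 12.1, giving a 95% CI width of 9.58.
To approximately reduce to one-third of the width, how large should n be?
n ≈ 243

CI width ∝ 1/√n
To reduce width by factor 3, need √n to grow by 3 → need 3² = 9 times as many samples.

Current: n = 27, width = 9.58
New: n = 243, width ≈ 3.06

Width reduced by factor of 9.58/3.06 = 3.13.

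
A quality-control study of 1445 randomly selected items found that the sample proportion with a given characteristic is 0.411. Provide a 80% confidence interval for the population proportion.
(0.394, 0.428)

Proportion CI:
SE = √(p̂(1-p̂)/n) = √(0.411 · 0.589 / 1445) = 0.01294

z* = 1.282
Margin = z* · SE = 1.282 · 0.01294 = 0.0166

CI: 0.411 ± 0.0166 = (0.394, 0.428)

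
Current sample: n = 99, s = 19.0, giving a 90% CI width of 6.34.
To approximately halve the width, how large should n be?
n ≈ 396

CI width ∝ 1/√n
To reduce width by factor 2, need √n to grow by 2 → need 2² = 4 times as many samples.

Current: n = 99, width = 6.34
New: n = 396, width ≈ 3.15

Width reduced by factor of 6.34/3.15 = 2.01.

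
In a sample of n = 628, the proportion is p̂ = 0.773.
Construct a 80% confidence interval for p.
(0.752, 0.794)

Proportion CI:
SE = √(p̂(1-p̂)/n) = √(0.773 · 0.227 / 628) = 0.01672

z* = 1.282
Margin = z* · SE = 1.282 · 0.01672 = 0.0214

CI: 0.773 ± 0.0214 = (0.752, 0.794)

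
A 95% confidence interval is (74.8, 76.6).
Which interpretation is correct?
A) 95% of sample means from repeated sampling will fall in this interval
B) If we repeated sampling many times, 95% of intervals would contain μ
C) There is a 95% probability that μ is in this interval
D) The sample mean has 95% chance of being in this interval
B

A) Wrong — coverage applies to intervals containing μ, not to future x̄ values.
B) Correct — this is the frequentist long-run coverage interpretation.
C) Wrong — μ is fixed; the randomness lives in the interval, not in μ.
D) Wrong — x̄ is observed and sits in the interval by construction.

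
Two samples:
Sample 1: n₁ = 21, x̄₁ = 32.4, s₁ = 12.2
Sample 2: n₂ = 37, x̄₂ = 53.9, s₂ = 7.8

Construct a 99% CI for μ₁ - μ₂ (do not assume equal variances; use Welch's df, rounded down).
(-29.64, -13.36)

Difference: x̄₁ - x̄₂ = -21.50
SE = √(s₁²/n₁ + s₂²/n₂) = √(12.2²/21 + 7.8²/37) = 2.9550
df = 29.48 → 29 (Welch–Satterthwaite, rounded down)
t* = 2.756

CI: -21.50 ± 2.756 · 2.9550 = -21.50 ± 8.14 = (-29.64, -13.36)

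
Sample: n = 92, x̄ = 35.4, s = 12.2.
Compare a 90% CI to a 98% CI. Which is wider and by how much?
98% CI is wider by 1.79

df = 91
90% CI: t* = 1.662, (33.29, 37.51), width = 2 · t* · s/√n = 4.23
98% CI: t* = 2.368, (32.39, 38.41), width = 2 · t* · s/√n = 6.02

The 98% CI is wider by 6.02 - 4.23 = 1.79.
Higher confidence requires a wider interval.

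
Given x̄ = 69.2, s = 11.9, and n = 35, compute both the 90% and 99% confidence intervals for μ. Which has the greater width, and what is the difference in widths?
99% CI is wider by 4.17

df = 34
90% CI: t* = 1.691, (65.80, 72.60), width = 2 · t* · s/√n = 6.80
99% CI: t* = 2.728, (63.71, 74.69), width = 2 · t* · s/√n = 10.97

The 99% CI is wider by 10.97 - 6.80 = 4.17.
Higher confidence requires a wider interval.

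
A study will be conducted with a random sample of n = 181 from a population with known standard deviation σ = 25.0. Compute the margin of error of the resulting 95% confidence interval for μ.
Margin of error = 3.64

Margin of error = z* · σ/√n
= 1.960 · 25.0/√181
= 1.960 · 25.0/13.4536
= 3.64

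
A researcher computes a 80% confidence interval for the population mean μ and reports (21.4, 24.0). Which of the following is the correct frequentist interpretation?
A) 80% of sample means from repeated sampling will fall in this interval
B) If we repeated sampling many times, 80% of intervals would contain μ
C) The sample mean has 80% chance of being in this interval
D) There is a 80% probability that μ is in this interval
B

A) Wrong — coverage applies to intervals containing μ, not to future x̄ values.
B) Correct — this is the frequentist long-run coverage interpretation.
C) Wrong — x̄ is observed and sits in the interval by construction.
D) Wrong — μ is fixed; the randomness lives in the interval, not in μ.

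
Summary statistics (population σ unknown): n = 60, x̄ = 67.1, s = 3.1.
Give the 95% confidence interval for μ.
(66.30, 67.90)

t-interval (σ unknown):
df = n - 1 = 59
t* = 2.001 for 95% confidence

Margin of error = t* · s/√n = 2.001 · 3.1/√60 = 0.80

CI: (66.30, 67.90)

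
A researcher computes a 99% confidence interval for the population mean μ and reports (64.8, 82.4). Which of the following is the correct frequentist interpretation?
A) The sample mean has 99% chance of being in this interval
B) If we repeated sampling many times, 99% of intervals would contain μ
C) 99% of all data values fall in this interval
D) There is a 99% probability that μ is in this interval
B

A) Wrong — x̄ is observed and sits in the interval by construction.
B) Correct — this is the frequentist long-run coverage interpretation.
C) Wrong — a CI is about the parameter μ, not individual data values.
D) Wrong — μ is fixed; the randomness lives in the interval, not in μ.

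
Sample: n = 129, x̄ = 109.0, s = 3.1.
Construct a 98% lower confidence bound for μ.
μ ≥ 108.43

Lower bound (one-sided):
t* = 2.075 (one-sided for 98%)
Lower bound = x̄ - t* · s/√n = 109.0 - 2.075 · 3.1/√129 = 108.43

We are 98% confident that μ ≥ 108.43.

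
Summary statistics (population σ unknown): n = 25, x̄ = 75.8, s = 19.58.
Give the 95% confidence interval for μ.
(67.72, 83.88)

t-interval (σ unknown):
df = n - 1 = 24
t* = 2.064 for 95% confidence

Margin of error = t* · s/√n = 2.064 · 19.58/√25 = 8.08

CI: (67.72, 83.88)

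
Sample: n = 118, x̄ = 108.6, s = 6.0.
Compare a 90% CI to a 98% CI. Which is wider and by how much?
98% CI is wider by 0.78

df = 117
90% CI: t* = 1.658, (107.68, 109.52), width = 2 · t* · s/√n = 1.83
98% CI: t* = 2.359, (107.30, 109.90), width = 2 · t* · s/√n = 2.61

The 98% CI is wider by 2.61 - 1.83 = 0.78.
Higher confidence requires a wider interval.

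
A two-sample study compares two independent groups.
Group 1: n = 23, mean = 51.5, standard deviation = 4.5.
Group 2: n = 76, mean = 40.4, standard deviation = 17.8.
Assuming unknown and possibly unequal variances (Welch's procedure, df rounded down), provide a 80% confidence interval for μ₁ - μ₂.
(8.20, 14.00)

Difference: x̄₁ - x̄₂ = 11.10
SE = √(s₁²/n₁ + s₂²/n₂) = √(4.5²/23 + 17.8²/76) = 2.2471
df = 95.50 → 95 (Welch–Satterthwaite, rounded down)
t* = 1.291

CI: 11.10 ± 1.291 · 2.2471 = 11.10 ± 2.90 = (8.20, 14.00)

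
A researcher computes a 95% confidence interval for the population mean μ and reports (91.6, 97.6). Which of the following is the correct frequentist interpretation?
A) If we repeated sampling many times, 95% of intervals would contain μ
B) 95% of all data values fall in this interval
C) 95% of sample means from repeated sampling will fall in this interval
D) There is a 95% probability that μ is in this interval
A

A) Correct — this is the frequentist long-run coverage interpretation.
B) Wrong — a CI is about the parameter μ, not individual data values.
C) Wrong — coverage applies to intervals containing μ, not to future x̄ values.
D) Wrong — μ is fixed; the randomness lives in the interval, not in μ.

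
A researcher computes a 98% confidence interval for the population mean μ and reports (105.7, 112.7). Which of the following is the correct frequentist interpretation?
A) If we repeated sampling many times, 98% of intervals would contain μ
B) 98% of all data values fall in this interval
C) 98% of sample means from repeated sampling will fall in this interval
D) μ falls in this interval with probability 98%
A

A) Correct — this is the frequentist long-run coverage interpretation.
B) Wrong — a CI is about the parameter μ, not individual data values.
C) Wrong — coverage applies to intervals containing μ, not to future x̄ values.
D) Wrong — μ is fixed; the randomness lives in the interval, not in μ.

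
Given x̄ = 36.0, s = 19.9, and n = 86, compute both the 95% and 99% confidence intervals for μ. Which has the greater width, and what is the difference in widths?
99% CI is wider by 2.78

df = 85
95% CI: t* = 1.988, (31.73, 40.27), width = 2 · t* · s/√n = 8.53
99% CI: t* = 2.635, (30.35, 41.65), width = 2 · t* · s/√n = 11.31

The 99% CI is wider by 11.31 - 8.53 = 2.78.
Higher confidence requires a wider interval.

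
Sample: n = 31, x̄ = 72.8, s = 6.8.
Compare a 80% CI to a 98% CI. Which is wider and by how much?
98% CI is wider by 2.80

df = 30
80% CI: t* = 1.310, (71.20, 74.40), width = 2 · t* · s/√n = 3.20
98% CI: t* = 2.457, (69.80, 75.80), width = 2 · t* · s/√n = 6.00

The 98% CI is wider by 6.00 - 3.20 = 2.80.
Higher confidence requires a wider interval.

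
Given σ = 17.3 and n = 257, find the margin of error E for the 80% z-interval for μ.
Margin of error = 1.38

Margin of error = z* · σ/√n
= 1.282 · 17.3/√257
= 1.282 · 17.3/16.0312
= 1.38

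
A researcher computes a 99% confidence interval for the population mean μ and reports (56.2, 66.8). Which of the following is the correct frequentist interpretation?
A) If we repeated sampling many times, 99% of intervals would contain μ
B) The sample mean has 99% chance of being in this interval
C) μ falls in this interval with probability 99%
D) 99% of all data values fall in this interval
A

A) Correct — this is the frequentist long-run coverage interpretation.
B) Wrong — x̄ is observed and sits in the interval by construction.
C) Wrong — μ is fixed; the randomness lives in the interval, not in μ.
D) Wrong — a CI is about the parameter μ, not individual data values.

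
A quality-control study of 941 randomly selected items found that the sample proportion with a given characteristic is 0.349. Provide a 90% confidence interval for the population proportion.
(0.323, 0.375)

Proportion CI:
SE = √(p̂(1-p̂)/n) = √(0.349 · 0.651 / 941) = 0.01554

z* = 1.645
Margin = z* · SE = 1.645 · 0.01554 = 0.0256

CI: 0.349 ± 0.0256 = (0.323, 0.375)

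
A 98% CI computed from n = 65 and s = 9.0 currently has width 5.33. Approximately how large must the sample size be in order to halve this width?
n ≈ 260

CI width ∝ 1/√n
To reduce width by factor 2, need √n to grow by 2 → need 2² = 4 times as many samples.

Current: n = 65, width = 5.33
New: n = 260, width ≈ 2.61

Width reduced by factor of 5.33/2.61 = 2.04.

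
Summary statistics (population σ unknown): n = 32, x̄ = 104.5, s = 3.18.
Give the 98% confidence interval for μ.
(103.12, 105.88)

t-interval (σ unknown):
df = n - 1 = 31
t* = 2.453 for 98% confidence

Margin of error = t* · s/√n = 2.453 · 3.18/√32 = 1.38

CI: (103.12, 105.88)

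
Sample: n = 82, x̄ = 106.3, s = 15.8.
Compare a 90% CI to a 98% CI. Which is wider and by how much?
98% CI is wider by 2.47

df = 81
90% CI: t* = 1.664, (103.40, 109.20), width = 2 · t* · s/√n = 5.81
98% CI: t* = 2.373, (102.16, 110.44), width = 2 · t* · s/√n = 8.28

The 98% CI is wider by 8.28 - 5.81 = 2.47.
Higher confidence requires a wider interval.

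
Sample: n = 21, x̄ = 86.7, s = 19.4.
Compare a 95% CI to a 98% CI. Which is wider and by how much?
98% CI is wider by 3.74

df = 20
95% CI: t* = 2.086, (77.87, 95.53), width = 2 · t* · s/√n = 17.66
98% CI: t* = 2.528, (76.00, 97.40), width = 2 · t* · s/√n = 21.40

The 98% CI is wider by 21.40 - 17.66 = 3.74.
Higher confidence requires a wider interval.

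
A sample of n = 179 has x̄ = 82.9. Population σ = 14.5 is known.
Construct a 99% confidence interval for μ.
(80.11, 85.69)

z-interval (σ known):
z* = 2.576 for 99% confidence

Margin of error = z* · σ/√n = 2.576 · 14.5/√179 = 2.79

CI: (82.9 - 2.79, 82.9 + 2.79) = (80.11, 85.69)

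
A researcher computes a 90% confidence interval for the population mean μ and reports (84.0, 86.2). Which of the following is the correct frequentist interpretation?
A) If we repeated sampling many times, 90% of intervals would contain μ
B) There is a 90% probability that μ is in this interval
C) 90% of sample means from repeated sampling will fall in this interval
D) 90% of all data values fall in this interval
A

A) Correct — this is the frequentist long-run coverage interpretation.
B) Wrong — μ is fixed; the randomness lives in the interval, not in μ.
C) Wrong — coverage applies to intervals containing μ, not to future x̄ values.
D) Wrong — a CI is about the parameter μ, not individual data values.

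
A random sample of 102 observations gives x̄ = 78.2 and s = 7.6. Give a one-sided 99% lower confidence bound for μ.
μ ≥ 76.42

Lower bound (one-sided):
t* = 2.364 (one-sided for 99%)
Lower bound = x̄ - t* · s/√n = 78.2 - 2.364 · 7.6/√102 = 76.42

We are 99% confident that μ ≥ 76.42.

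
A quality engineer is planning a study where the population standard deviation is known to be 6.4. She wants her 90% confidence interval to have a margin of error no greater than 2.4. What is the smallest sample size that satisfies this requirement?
n ≥ 20

For margin E ≤ 2.4:
n ≥ (z* · σ / E)²
n ≥ (1.645 · 6.4 / 2.4)²
n ≥ 19.24

Minimum n = 20 (rounding up)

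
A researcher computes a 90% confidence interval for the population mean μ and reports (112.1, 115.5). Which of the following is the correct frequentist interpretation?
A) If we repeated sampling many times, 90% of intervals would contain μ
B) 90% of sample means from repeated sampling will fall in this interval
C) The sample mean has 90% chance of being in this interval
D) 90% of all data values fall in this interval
A

A) Correct — this is the frequentist long-run coverage interpretation.
B) Wrong — coverage applies to intervals containing μ, not to future x̄ values.
C) Wrong — x̄ is observed and sits in the interval by construction.
D) Wrong — a CI is about the parameter μ, not individual data values.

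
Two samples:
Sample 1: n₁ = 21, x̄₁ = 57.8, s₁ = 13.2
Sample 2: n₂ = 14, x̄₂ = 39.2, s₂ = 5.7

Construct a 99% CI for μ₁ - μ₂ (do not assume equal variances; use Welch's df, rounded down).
(9.62, 27.58)

Difference: x̄₁ - x̄₂ = 18.60
SE = √(s₁²/n₁ + s₂²/n₂) = √(13.2²/21 + 5.7²/14) = 3.2585
df = 29.23 → 29 (Welch–Satterthwaite, rounded down)
t* = 2.756

CI: 18.60 ± 2.756 · 3.2585 = 18.60 ± 8.98 = (9.62, 27.58)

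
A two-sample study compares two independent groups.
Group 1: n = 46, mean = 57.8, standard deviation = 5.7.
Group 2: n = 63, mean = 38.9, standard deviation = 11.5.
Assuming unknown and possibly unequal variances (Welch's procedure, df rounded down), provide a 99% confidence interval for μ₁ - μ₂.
(14.50, 23.30)

Difference: x̄₁ - x̄₂ = 18.90
SE = √(s₁²/n₁ + s₂²/n₂) = √(5.7²/46 + 11.5²/63) = 1.6750
df = 95.80 → 95 (Welch–Satterthwaite, rounded down)
t* = 2.629

CI: 18.90 ± 2.629 · 1.6750 = 18.90 ± 4.40 = (14.50, 23.30)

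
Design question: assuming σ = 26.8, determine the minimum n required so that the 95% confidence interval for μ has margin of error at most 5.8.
n ≥ 83

For margin E ≤ 5.8:
n ≥ (z* · σ / E)²
n ≥ (1.960 · 26.8 / 5.8)²
n ≥ 82.02

Minimum n = 83 (rounding up)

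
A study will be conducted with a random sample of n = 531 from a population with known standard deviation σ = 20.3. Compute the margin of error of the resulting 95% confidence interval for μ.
Margin of error = 1.73

Margin of error = z* · σ/√n
= 1.960 · 20.3/√531
= 1.960 · 20.3/23.0434
= 1.73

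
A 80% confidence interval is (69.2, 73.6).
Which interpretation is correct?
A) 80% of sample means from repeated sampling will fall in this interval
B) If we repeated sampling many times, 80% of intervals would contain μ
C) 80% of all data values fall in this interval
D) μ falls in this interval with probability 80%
B

A) Wrong — coverage applies to intervals containing μ, not to future x̄ values.
B) Correct — this is the frequentist long-run coverage interpretation.
C) Wrong — a CI is about the parameter μ, not individual data values.
D) Wrong — μ is fixed; the randomness lives in the interval, not in μ.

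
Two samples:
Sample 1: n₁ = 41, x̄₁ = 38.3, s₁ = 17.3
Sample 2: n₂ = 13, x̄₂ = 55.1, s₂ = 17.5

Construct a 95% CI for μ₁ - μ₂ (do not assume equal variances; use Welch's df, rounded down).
(-28.39, -5.21)

Difference: x̄₁ - x̄₂ = -16.80
SE = √(s₁²/n₁ + s₂²/n₂) = √(17.3²/41 + 17.5²/13) = 5.5549
df = 20.01 → 20 (Welch–Satterthwaite, rounded down)
t* = 2.086

CI: -16.80 ± 2.086 · 5.5549 = -16.80 ± 11.59 = (-28.39, -5.21)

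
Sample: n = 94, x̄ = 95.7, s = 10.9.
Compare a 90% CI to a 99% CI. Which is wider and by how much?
99% CI is wider by 2.18

df = 93
90% CI: t* = 1.661, (93.83, 97.57), width = 2 · t* · s/√n = 3.73
99% CI: t* = 2.630, (92.74, 98.66), width = 2 · t* · s/√n = 5.91

The 99% CI is wider by 5.91 - 3.73 = 2.18.
Higher confidence requires a wider interval.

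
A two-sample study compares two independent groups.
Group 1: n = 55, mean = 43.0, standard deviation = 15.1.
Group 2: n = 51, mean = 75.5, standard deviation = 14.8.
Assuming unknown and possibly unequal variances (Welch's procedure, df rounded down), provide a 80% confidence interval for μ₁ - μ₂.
(-36.25, -28.75)

Difference: x̄₁ - x̄₂ = -32.50
SE = √(s₁²/n₁ + s₂²/n₂) = √(15.1²/55 + 14.8²/51) = 2.9053
df = 103.67 → 103 (Welch–Satterthwaite, rounded down)
t* = 1.290

CI: -32.50 ± 1.290 · 2.9053 = -32.50 ± 3.75 = (-36.25, -28.75)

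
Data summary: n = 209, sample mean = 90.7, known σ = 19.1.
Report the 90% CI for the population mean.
(88.53, 92.87)

z-interval (σ known):
z* = 1.645 for 90% confidence

Margin of error = z* · σ/√n = 1.645 · 19.1/√209 = 2.17

CI: (90.7 - 2.17, 90.7 + 2.17) = (88.53, 92.87)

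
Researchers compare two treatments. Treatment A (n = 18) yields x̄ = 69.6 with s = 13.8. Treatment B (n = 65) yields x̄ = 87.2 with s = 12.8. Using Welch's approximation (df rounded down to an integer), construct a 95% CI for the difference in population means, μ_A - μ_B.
(-25.06, -10.14)

Difference: x̄₁ - x̄₂ = -17.60
SE = √(s₁²/n₁ + s₂²/n₂) = √(13.8²/18 + 12.8²/65) = 3.6195
df = 25.68 → 25 (Welch–Satterthwaite, rounded down)
t* = 2.060

CI: -17.60 ± 2.060 · 3.6195 = -17.60 ± 7.46 = (-25.06, -10.14)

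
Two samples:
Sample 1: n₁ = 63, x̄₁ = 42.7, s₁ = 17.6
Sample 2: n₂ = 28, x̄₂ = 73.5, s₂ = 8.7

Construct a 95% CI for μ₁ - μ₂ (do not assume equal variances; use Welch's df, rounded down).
(-36.29, -25.31)

Difference: x̄₁ - x̄₂ = -30.80
SE = √(s₁²/n₁ + s₂²/n₂) = √(17.6²/63 + 8.7²/28) = 2.7604
df = 87.90 → 87 (Welch–Satterthwaite, rounded down)
t* = 1.988

CI: -30.80 ± 1.988 · 2.7604 = -30.80 ± 5.49 = (-36.29, -25.31)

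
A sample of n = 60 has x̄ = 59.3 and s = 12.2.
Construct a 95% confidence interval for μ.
(56.15, 62.45)

t-interval (σ unknown):
df = n - 1 = 59
t* = 2.001 for 95% confidence

Margin of error = t* · s/√n = 2.001 · 12.2/√60 = 3.15

CI: (56.15, 62.45)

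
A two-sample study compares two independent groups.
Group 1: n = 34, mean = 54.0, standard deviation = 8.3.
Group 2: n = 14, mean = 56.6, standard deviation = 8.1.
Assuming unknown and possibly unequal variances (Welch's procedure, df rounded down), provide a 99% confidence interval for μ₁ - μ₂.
(-9.85, 4.65)

Difference: x̄₁ - x̄₂ = -2.60
SE = √(s₁²/n₁ + s₂²/n₂) = √(8.3²/34 + 8.1²/14) = 2.5909
df = 24.84 → 24 (Welch–Satterthwaite, rounded down)
t* = 2.797

CI: -2.60 ± 2.797 · 2.5909 = -2.60 ± 7.25 = (-9.85, 4.65)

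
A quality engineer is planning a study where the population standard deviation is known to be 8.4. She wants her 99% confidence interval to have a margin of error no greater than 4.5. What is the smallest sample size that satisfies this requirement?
n ≥ 24

For margin E ≤ 4.5:
n ≥ (z* · σ / E)²
n ≥ (2.576 · 8.4 / 4.5)²
n ≥ 23.12

Minimum n = 24 (rounding up)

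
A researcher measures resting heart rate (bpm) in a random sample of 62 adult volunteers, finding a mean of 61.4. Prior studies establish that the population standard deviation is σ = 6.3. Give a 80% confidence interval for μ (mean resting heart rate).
(60.37, 62.43)

z-interval (σ known):
z* = 1.282 for 80% confidence

Margin of error = z* · σ/√n = 1.282 · 6.3/√62 = 1.03

CI: (61.4 - 1.03, 61.4 + 1.03) = (60.37, 62.43)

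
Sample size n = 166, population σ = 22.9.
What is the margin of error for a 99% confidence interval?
Margin of error = 4.58

Margin of error = z* · σ/√n
= 2.576 · 22.9/√166
= 2.576 · 22.9/12.8841
= 4.58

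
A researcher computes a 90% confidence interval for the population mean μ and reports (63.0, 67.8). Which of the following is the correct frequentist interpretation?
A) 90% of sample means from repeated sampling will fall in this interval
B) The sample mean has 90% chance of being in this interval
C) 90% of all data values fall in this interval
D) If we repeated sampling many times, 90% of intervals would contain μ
D

A) Wrong — coverage applies to intervals containing μ, not to future x̄ values.
B) Wrong — x̄ is observed and sits in the interval by construction.
C) Wrong — a CI is about the parameter μ, not individual data values.
D) Correct — this is the frequentist long-run coverage interpretation.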